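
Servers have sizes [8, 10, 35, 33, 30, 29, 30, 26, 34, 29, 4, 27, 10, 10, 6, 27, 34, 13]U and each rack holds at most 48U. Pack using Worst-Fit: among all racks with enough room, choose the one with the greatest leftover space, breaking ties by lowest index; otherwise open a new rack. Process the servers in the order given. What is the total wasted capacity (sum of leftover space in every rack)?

rack 1: place 8U, 40U left
rack 1: place 10U, 30U left
rack 2: place 35U, 13U left
rack 3: place 33U, 15U left
rack 1: place 30U, 0U left
rack 4: place 29U, 19U left
rack 5: place 30U, 18U left
rack 6: place 26U, 22U left
rack 7: place 34U, 14U left
rack 8: place 29U, 19U left
rack 6: place 4U, 18U left
rack 9: place 27U, 21U left
rack 9: place 10U, 11U left
rack 4: place 10U, 9U left
rack 8: place 6U, 13U left
rack 10: place 27U, 21U left
rack 11: place 34U, 14U left
rack 10: place 13U, 8U left
11 racks × 48U = 528U; used 395U; unused 133U.

133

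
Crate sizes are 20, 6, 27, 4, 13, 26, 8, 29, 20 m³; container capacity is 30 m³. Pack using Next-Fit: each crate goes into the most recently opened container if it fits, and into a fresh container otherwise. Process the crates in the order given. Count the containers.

7

container 1: place 20 m³, 10 m³ left
container 1: place 6 m³, 4 m³ left
container 2: place 27 m³, 3 m³ left
container 3: place 4 m³, 26 m³ left
container 3: place 13 m³, 13 m³ left
container 4: place 26 m³, 4 m³ left
container 5: place 8 m³, 22 m³ left
container 6: place 29 m³, 1 m³ left
container 7: place 20 m³, 10 m³ left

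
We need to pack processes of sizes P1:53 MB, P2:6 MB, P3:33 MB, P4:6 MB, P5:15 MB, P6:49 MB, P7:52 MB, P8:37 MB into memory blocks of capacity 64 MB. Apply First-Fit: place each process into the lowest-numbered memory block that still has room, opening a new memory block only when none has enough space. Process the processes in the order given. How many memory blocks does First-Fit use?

5

memory block 1: place P1 (53 MB), 11 MB left
memory block 1: place P2 (6 MB), 5 MB left
memory block 2: place P3 (33 MB), 31 MB left
memory block 2: place P4 (6 MB), 25 MB left
memory block 2: place P5 (15 MB), 10 MB left
memory block 3: place P6 (49 MB), 15 MB left
memory block 4: place P7 (52 MB), 12 MB left
memory block 5: place P8 (37 MB), 27 MB left
Final memory blocks: [53,6] [33,6,15] [49] [52] [37].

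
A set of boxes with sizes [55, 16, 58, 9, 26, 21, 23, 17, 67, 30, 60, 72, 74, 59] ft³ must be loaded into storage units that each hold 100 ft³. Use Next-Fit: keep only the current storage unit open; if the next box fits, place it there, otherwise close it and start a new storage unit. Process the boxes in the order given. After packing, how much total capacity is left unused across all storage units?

213

storage unit 1: place 55 ft³, 45 ft³ left
storage unit 1: place 16 ft³, 29 ft³ left
storage unit 2: place 58 ft³, 42 ft³ left
storage unit 2: place 9 ft³, 33 ft³ left
storage unit 2: place 26 ft³, 7 ft³ left
storage unit 3: place 21 ft³, 79 ft³ left
storage unit 3: place 23 ft³, 56 ft³ left
storage unit 3: place 17 ft³, 39 ft³ left
storage unit 4: place 67 ft³, 33 ft³ left
storage unit 4: place 30 ft³, 3 ft³ left
storage unit 5: place 60 ft³, 40 ft³ left
storage unit 6: place 72 ft³, 28 ft³ left
storage unit 7: place 74 ft³, 26 ft³ left
storage unit 8: place 59 ft³, 41 ft³ left
8 storage units × 100 ft³ = 800 ft³; used 587 ft³; unused 213 ft³.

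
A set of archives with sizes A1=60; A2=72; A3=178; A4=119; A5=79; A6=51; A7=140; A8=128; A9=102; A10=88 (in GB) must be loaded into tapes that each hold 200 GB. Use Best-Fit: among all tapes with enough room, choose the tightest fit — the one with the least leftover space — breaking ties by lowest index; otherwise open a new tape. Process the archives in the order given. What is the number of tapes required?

A1 (60 GB) → tape 1 (remaining 140 GB)
A2 (72 GB) → tape 1 (remaining 68 GB)
A3 (178 GB) → tape 2 (remaining 22 GB)
A4 (119 GB) → tape 3 (remaining 81 GB)
A5 (79 GB) → tape 3 (remaining 2 GB)
A6 (51 GB) → tape 1 (remaining 17 GB)
A7 (140 GB) → tape 4 (remaining 60 GB)
A8 (128 GB) → tape 5 (remaining 72 GB)
A9 (102 GB) → tape 6 (remaining 98 GB)
A10 (88 GB) → tape 6 (remaining 10 GB)
Final tapes: [60,72,51] [178] [119,79] [140] [128] [102,88].

6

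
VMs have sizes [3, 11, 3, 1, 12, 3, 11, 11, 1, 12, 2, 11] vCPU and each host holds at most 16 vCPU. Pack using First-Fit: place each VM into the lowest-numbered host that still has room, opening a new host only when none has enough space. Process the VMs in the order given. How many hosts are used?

host 1: place 3 vCPU, 13 vCPU left
host 1: place 11 vCPU, 2 vCPU left
host 2: place 3 vCPU, 13 vCPU left
host 1: place 1 vCPU, 1 vCPU left
host 2: place 12 vCPU, 1 vCPU left
host 3: place 3 vCPU, 13 vCPU left
host 3: place 11 vCPU, 2 vCPU left
host 4: place 11 vCPU, 5 vCPU left
host 1: place 1 vCPU, 0 vCPU left
host 5: place 12 vCPU, 4 vCPU left
host 3: place 2 vCPU, 0 vCPU left
host 6: place 11 vCPU, 5 vCPU left
Final hosts: [3,11,1,1] [3,12] [3,11,2] [11] [12] [11].

6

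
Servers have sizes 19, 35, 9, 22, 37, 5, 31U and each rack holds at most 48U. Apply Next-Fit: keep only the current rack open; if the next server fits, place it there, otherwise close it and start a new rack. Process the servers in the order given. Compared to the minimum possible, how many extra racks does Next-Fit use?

1

Next-Fit: [19] [35,9] [22] [37,5] [31] → 5 racks.
Total size 158U; any packing needs at least ⌈158/48⌉ = 4 racks.
An optimal packing achieves that bound: [37,9] [35,5] [31] [22,19] → 4 racks.
Excess: 5 − 4 = 1.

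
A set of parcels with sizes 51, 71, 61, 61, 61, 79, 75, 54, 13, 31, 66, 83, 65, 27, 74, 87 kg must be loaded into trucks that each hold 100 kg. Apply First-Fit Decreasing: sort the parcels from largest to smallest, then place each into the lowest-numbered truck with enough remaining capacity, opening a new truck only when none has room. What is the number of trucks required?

13

Sorted descending: 87, 83, 79, 75, 74, 71, 66, 65, 61, 61, 61, 54, 51, 31, 27, 13.
truck 1: place 87 kg, 13 kg left
truck 2: place 83 kg, 17 kg left
truck 3: place 79 kg, 21 kg left
truck 4: place 75 kg, 25 kg left
truck 5: place 74 kg, 26 kg left
truck 6: place 71 kg, 29 kg left
truck 7: place 66 kg, 34 kg left
truck 8: place 65 kg, 35 kg left
truck 9: place 61 kg, 39 kg left
truck 10: place 61 kg, 39 kg left
truck 11: place 61 kg, 39 kg left
truck 12: place 54 kg, 46 kg left
truck 13: place 51 kg, 49 kg left
truck 7: place 31 kg, 3 kg left
truck 6: place 27 kg, 2 kg left
truck 1: place 13 kg, 0 kg left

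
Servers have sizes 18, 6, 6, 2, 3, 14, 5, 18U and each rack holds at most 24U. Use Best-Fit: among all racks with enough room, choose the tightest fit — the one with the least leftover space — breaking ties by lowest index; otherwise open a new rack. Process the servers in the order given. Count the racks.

4

18U → rack 1 (remaining 6U)
6U → rack 1 (remaining 0U)
6U → rack 2 (remaining 18U)
2U → rack 2 (remaining 16U)
3U → rack 2 (remaining 13U)
14U → rack 3 (remaining 10U)
5U → rack 3 (remaining 5U)
18U → rack 4 (remaining 6U)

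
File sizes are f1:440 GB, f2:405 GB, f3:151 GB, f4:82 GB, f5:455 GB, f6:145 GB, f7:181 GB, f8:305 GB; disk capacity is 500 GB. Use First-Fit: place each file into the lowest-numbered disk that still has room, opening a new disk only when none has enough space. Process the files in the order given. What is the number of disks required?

Put f1 (440 GB) in disk 1; 60 GB remain.
Put f2 (405 GB) in disk 2; 95 GB remain.
Put f3 (151 GB) in disk 3; 349 GB remain.
Put f4 (82 GB) in disk 2; 13 GB remain.
Put f5 (455 GB) in disk 4; 45 GB remain.
Put f6 (145 GB) in disk 3; 204 GB remain.
Put f7 (181 GB) in disk 3; 23 GB remain.
Put f8 (305 GB) in disk 5; 195 GB remain.

5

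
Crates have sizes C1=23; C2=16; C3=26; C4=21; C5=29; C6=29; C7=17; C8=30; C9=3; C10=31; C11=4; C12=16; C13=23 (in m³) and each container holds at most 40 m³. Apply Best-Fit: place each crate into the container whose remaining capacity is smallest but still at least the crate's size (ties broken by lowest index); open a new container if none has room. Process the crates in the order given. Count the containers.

8 containers

Put C1 (23 m³) in container 1; 17 m³ remain.
Put C2 (16 m³) in container 1; 1 m³ remain.
Put C3 (26 m³) in container 2; 14 m³ remain.
Put C4 (21 m³) in container 3; 19 m³ remain.
Put C5 (29 m³) in container 4; 11 m³ remain.
Put C6 (29 m³) in container 5; 11 m³ remain.
Put C7 (17 m³) in container 3; 2 m³ remain.
Put C8 (30 m³) in container 6; 10 m³ remain.
Put C9 (3 m³) in container 6; 7 m³ remain.
Put C10 (31 m³) in container 7; 9 m³ remain.
Put C11 (4 m³) in container 6; 3 m³ remain.
Put C12 (16 m³) in container 8; 24 m³ remain.
Put C13 (23 m³) in container 8; 1 m³ remain.
Final containers: [23,16] [26] [21,17] [29] [29] [30,3,4] [31] [16,23].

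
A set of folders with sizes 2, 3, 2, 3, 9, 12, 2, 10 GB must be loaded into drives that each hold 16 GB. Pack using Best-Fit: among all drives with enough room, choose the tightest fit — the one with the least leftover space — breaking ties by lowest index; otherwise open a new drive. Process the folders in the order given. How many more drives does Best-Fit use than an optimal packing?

Best-Fit: [2,3,2,3] [9] [12,2] [10] → 4 drives.
Total size 43 GB; any packing needs at least ⌈43/16⌉ = 3 drives.
An optimal packing achieves that bound: [12,3] [10,3,2] [9,2,2] → 3 drives.
Excess: 4 − 3 = 1.

1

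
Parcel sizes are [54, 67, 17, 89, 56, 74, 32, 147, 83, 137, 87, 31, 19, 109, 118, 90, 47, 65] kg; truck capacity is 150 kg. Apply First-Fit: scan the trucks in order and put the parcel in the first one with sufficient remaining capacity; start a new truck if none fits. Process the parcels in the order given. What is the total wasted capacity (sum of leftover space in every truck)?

328

54 kg → truck 1 (remaining 96 kg)
67 kg → truck 1 (remaining 29 kg)
17 kg → truck 1 (remaining 12 kg)
89 kg → truck 2 (remaining 61 kg)
56 kg → truck 2 (remaining 5 kg)
74 kg → truck 3 (remaining 76 kg)
32 kg → truck 3 (remaining 44 kg)
147 kg → truck 4 (remaining 3 kg)
83 kg → truck 5 (remaining 67 kg)
137 kg → truck 6 (remaining 13 kg)
87 kg → truck 7 (remaining 63 kg)
31 kg → truck 3 (remaining 13 kg)
19 kg → truck 5 (remaining 48 kg)
109 kg → truck 8 (remaining 41 kg)
118 kg → truck 9 (remaining 32 kg)
90 kg → truck 10 (remaining 60 kg)
47 kg → truck 5 (remaining 1 kg)
65 kg → truck 11 (remaining 85 kg)
11 trucks × 150 kg = 1650 kg; used 1322 kg; unused 328 kg.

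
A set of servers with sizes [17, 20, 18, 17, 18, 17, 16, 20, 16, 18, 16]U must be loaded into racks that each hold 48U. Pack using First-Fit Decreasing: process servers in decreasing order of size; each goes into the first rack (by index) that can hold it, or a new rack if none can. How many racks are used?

Sorted descending: 20, 20, 18, 18, 18, 17, 17, 17, 16, 16, 16.
20U → rack 1 (remaining 28U)
20U → rack 1 (remaining 8U)
18U → rack 2 (remaining 30U)
18U → rack 2 (remaining 12U)
18U → rack 3 (remaining 30U)
17U → rack 3 (remaining 13U)
17U → rack 4 (remaining 31U)
17U → rack 4 (remaining 14U)
16U → rack 5 (remaining 32U)
16U → rack 5 (remaining 16U)
16U → rack 5 (remaining 0U)

5 racks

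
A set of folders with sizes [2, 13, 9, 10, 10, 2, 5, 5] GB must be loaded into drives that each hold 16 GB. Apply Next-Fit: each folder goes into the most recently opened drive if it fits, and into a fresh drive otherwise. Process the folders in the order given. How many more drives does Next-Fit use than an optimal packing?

1

Next-Fit: [2,13] [9] [10] [10,2] [5,5] → 5 drives.
Total size 56 GB; any packing needs at least ⌈56/16⌉ = 4 drives.
An optimal packing achieves that bound: [13,2] [10,5] [10,5] [9,2] → 4 drives.
Excess: 5 − 4 = 1.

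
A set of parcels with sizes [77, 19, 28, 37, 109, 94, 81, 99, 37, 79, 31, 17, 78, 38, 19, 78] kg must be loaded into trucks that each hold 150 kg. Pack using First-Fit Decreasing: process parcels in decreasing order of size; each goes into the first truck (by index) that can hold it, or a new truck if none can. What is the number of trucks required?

Sorted descending: 109, 99, 94, 81, 79, 78, 78, 77, 38, 37, 37, 31, 28, 19, 19, 17.
109 kg → truck 1 (remaining 41 kg)
99 kg → truck 2 (remaining 51 kg)
94 kg → truck 3 (remaining 56 kg)
81 kg → truck 4 (remaining 69 kg)
79 kg → truck 5 (remaining 71 kg)
78 kg → truck 6 (remaining 72 kg)
78 kg → truck 7 (remaining 72 kg)
77 kg → truck 8 (remaining 73 kg)
38 kg → truck 1 (remaining 3 kg)
37 kg → truck 2 (remaining 14 kg)
37 kg → truck 3 (remaining 19 kg)
31 kg → truck 4 (remaining 38 kg)
28 kg → truck 4 (remaining 10 kg)
19 kg → truck 3 (remaining 0 kg)
19 kg → truck 5 (remaining 52 kg)
17 kg → truck 5 (remaining 35 kg)

8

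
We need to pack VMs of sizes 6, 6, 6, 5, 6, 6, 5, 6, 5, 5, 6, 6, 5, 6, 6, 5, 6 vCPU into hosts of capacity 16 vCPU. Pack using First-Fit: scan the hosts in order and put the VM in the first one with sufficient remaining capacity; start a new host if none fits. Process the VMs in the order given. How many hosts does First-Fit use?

7 hosts

6 vCPU → host 1 (remaining 10 vCPU)
6 vCPU → host 1 (remaining 4 vCPU)
6 vCPU → host 2 (remaining 10 vCPU)
5 vCPU → host 2 (remaining 5 vCPU)
6 vCPU → host 3 (remaining 10 vCPU)
6 vCPU → host 3 (remaining 4 vCPU)
5 vCPU → host 2 (remaining 0 vCPU)
6 vCPU → host 4 (remaining 10 vCPU)
5 vCPU → host 4 (remaining 5 vCPU)
5 vCPU → host 4 (remaining 0 vCPU)
6 vCPU → host 5 (remaining 10 vCPU)
6 vCPU → host 5 (remaining 4 vCPU)
5 vCPU → host 6 (remaining 11 vCPU)
6 vCPU → host 6 (remaining 5 vCPU)
6 vCPU → host 7 (remaining 10 vCPU)
5 vCPU → host 6 (remaining 0 vCPU)
6 vCPU → host 7 (remaining 4 vCPU)
Final hosts: [6,6] [6,5,5] [6,6] [6,5,5] [6,6] [5,6,5] [6,6].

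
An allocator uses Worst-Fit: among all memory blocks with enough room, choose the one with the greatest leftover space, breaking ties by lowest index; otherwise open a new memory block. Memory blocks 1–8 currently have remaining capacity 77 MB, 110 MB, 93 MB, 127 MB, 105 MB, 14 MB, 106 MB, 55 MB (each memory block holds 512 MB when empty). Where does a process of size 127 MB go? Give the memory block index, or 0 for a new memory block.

4

Memory blocks with room: memory block 4 (127 MB).
Most room is memory block 4 with 127 MB free.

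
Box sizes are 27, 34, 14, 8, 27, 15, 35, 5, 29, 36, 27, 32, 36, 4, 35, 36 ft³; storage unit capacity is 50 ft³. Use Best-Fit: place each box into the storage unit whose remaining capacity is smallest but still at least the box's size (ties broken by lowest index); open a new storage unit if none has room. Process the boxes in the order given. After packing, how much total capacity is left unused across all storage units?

Put 27 ft³ in storage unit 1; 23 ft³ remain.
Put 34 ft³ in storage unit 2; 16 ft³ remain.
Put 14 ft³ in storage unit 2; 2 ft³ remain.
Put 8 ft³ in storage unit 1; 15 ft³ remain.
Put 27 ft³ in storage unit 3; 23 ft³ remain.
Put 15 ft³ in storage unit 1; 0 ft³ remain.
Put 35 ft³ in storage unit 4; 15 ft³ remain.
Put 5 ft³ in storage unit 4; 10 ft³ remain.
Put 29 ft³ in storage unit 5; 21 ft³ remain.
Put 36 ft³ in storage unit 6; 14 ft³ remain.
Put 27 ft³ in storage unit 7; 23 ft³ remain.
Put 32 ft³ in storage unit 8; 18 ft³ remain.
Put 36 ft³ in storage unit 9; 14 ft³ remain.
Put 4 ft³ in storage unit 4; 6 ft³ remain.
Put 35 ft³ in storage unit 10; 15 ft³ remain.
Put 36 ft³ in storage unit 11; 14 ft³ remain.
11 storage units × 50 ft³ = 550 ft³; used 400 ft³; unused 150 ft³.

150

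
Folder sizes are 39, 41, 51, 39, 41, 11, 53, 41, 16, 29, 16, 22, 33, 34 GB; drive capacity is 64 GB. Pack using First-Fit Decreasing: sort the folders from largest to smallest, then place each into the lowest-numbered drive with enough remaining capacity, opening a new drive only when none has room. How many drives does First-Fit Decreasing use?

Sorted descending: 53, 51, 41, 41, 41, 39, 39, 34, 33, 29, 22, 16, 16, 11.
53 GB → drive 1 (remaining 11 GB)
51 GB → drive 2 (remaining 13 GB)
41 GB → drive 3 (remaining 23 GB)
41 GB → drive 4 (remaining 23 GB)
41 GB → drive 5 (remaining 23 GB)
39 GB → drive 6 (remaining 25 GB)
39 GB → drive 7 (remaining 25 GB)
34 GB → drive 8 (remaining 30 GB)
33 GB → drive 9 (remaining 31 GB)
29 GB → drive 8 (remaining 1 GB)
22 GB → drive 3 (remaining 1 GB)
16 GB → drive 4 (remaining 7 GB)
16 GB → drive 5 (remaining 7 GB)
11 GB → drive 1 (remaining 0 GB)

9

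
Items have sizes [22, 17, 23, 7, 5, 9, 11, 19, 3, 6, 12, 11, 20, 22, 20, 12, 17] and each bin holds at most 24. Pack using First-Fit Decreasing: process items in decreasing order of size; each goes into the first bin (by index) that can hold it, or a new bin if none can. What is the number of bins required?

Sorted descending: 23, 22, 22, 20, 20, 19, 17, 17, 12, 12, 11, 11, 9, 7, 6, 5, 3.
Put 23 in bin 1; 1 remain.
Put 22 in bin 2; 2 remain.
Put 22 in bin 3; 2 remain.
Put 20 in bin 4; 4 remain.
Put 20 in bin 5; 4 remain.
Put 19 in bin 6; 5 remain.
Put 17 in bin 7; 7 remain.
Put 17 in bin 8; 7 remain.
Put 12 in bin 9; 12 remain.
Put 12 in bin 9; 0 remain.
Put 11 in bin 10; 13 remain.
Put 11 in bin 10; 2 remain.
Put 9 in bin 11; 15 remain.
Put 7 in bin 7; 0 remain.
Put 6 in bin 8; 1 remain.
Put 5 in bin 6; 0 remain.
Put 3 in bin 4; 1 remain.

11 bins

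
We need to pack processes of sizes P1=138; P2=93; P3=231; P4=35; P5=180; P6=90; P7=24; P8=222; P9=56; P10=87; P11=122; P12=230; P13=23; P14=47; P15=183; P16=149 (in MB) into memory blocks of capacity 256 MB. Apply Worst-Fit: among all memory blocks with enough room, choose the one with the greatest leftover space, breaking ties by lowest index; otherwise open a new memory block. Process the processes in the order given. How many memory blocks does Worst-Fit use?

9 memory blocks

memory block 1: place P1 (138 MB), 118 MB left
memory block 1: place P2 (93 MB), 25 MB left
memory block 2: place P3 (231 MB), 25 MB left
memory block 3: place P4 (35 MB), 221 MB left
memory block 3: place P5 (180 MB), 41 MB left
memory block 4: place P6 (90 MB), 166 MB left
memory block 4: place P7 (24 MB), 142 MB left
memory block 5: place P8 (222 MB), 34 MB left
memory block 4: place P9 (56 MB), 86 MB left
memory block 6: place P10 (87 MB), 169 MB left
memory block 6: place P11 (122 MB), 47 MB left
memory block 7: place P12 (230 MB), 26 MB left
memory block 4: place P13 (23 MB), 63 MB left
memory block 4: place P14 (47 MB), 16 MB left
memory block 8: place P15 (183 MB), 73 MB left
memory block 9: place P16 (149 MB), 107 MB left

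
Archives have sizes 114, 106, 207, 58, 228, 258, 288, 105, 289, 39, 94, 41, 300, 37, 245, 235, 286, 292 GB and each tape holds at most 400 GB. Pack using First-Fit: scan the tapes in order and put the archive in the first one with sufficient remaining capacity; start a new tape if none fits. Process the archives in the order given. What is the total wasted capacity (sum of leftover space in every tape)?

114 GB → tape 1 (remaining 286 GB)
106 GB → tape 1 (remaining 180 GB)
207 GB → tape 2 (remaining 193 GB)
58 GB → tape 1 (remaining 122 GB)
228 GB → tape 3 (remaining 172 GB)
258 GB → tape 4 (remaining 142 GB)
288 GB → tape 5 (remaining 112 GB)
105 GB → tape 1 (remaining 17 GB)
289 GB → tape 6 (remaining 111 GB)
39 GB → tape 2 (remaining 154 GB)
94 GB → tape 2 (remaining 60 GB)
41 GB → tape 2 (remaining 19 GB)
300 GB → tape 7 (remaining 100 GB)
37 GB → tape 3 (remaining 135 GB)
245 GB → tape 8 (remaining 155 GB)
235 GB → tape 9 (remaining 165 GB)
286 GB → tape 10 (remaining 114 GB)
292 GB → tape 11 (remaining 108 GB)
11 tapes × 400 GB = 4400 GB; used 3222 GB; unused 1178 GB.

1178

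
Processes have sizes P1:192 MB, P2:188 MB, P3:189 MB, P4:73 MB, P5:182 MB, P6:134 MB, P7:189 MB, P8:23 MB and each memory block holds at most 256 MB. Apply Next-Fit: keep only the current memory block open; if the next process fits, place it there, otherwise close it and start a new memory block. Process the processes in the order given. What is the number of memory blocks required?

6 memory blocks

memory block 1: place P1 (192 MB), 64 MB left
memory block 2: place P2 (188 MB), 68 MB left
memory block 3: place P3 (189 MB), 67 MB left
memory block 4: place P4 (73 MB), 183 MB left
memory block 4: place P5 (182 MB), 1 MB left
memory block 5: place P6 (134 MB), 122 MB left
memory block 6: place P7 (189 MB), 67 MB left
memory block 6: place P8 (23 MB), 44 MB left
Final memory blocks: [192] [188] [189] [73,182] [134] [189,23].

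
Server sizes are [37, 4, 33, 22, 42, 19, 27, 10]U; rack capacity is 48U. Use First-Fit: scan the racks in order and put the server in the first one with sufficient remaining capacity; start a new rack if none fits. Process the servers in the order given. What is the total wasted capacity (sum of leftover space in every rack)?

46

rack 1: place 37U, 11U left
rack 1: place 4U, 7U left
rack 2: place 33U, 15U left
rack 3: place 22U, 26U left
rack 4: place 42U, 6U left
rack 3: place 19U, 7U left
rack 5: place 27U, 21U left
rack 2: place 10U, 5U left
5 racks × 48U = 240U; used 194U; unused 46U.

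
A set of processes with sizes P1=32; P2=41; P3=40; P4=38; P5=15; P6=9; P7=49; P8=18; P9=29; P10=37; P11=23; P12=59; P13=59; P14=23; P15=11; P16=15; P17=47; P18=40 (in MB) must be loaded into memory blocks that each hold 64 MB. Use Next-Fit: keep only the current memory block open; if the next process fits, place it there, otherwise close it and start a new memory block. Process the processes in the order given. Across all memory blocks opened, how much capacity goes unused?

183

Put P1 (32 MB) in memory block 1; 32 MB remain.
Put P2 (41 MB) in memory block 2; 23 MB remain.
Put P3 (40 MB) in memory block 3; 24 MB remain.
Put P4 (38 MB) in memory block 4; 26 MB remain.
Put P5 (15 MB) in memory block 4; 11 MB remain.
Put P6 (9 MB) in memory block 4; 2 MB remain.
Put P7 (49 MB) in memory block 5; 15 MB remain.
Put P8 (18 MB) in memory block 6; 46 MB remain.
Put P9 (29 MB) in memory block 6; 17 MB remain.
Put P10 (37 MB) in memory block 7; 27 MB remain.
Put P11 (23 MB) in memory block 7; 4 MB remain.
Put P12 (59 MB) in memory block 8; 5 MB remain.
Put P13 (59 MB) in memory block 9; 5 MB remain.
Put P14 (23 MB) in memory block 10; 41 MB remain.
Put P15 (11 MB) in memory block 10; 30 MB remain.
Put P16 (15 MB) in memory block 10; 15 MB remain.
Put P17 (47 MB) in memory block 11; 17 MB remain.
Put P18 (40 MB) in memory block 12; 24 MB remain.
12 memory blocks × 64 MB = 768 MB; used 585 MB; unused 183 MB.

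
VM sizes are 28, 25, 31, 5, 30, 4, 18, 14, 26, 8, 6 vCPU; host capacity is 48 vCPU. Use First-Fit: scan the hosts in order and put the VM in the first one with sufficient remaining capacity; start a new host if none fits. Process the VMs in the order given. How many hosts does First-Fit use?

5

28 vCPU → host 1 (remaining 20 vCPU)
25 vCPU → host 2 (remaining 23 vCPU)
31 vCPU → host 3 (remaining 17 vCPU)
5 vCPU → host 1 (remaining 15 vCPU)
30 vCPU → host 4 (remaining 18 vCPU)
4 vCPU → host 1 (remaining 11 vCPU)
18 vCPU → host 2 (remaining 5 vCPU)
14 vCPU → host 3 (remaining 3 vCPU)
26 vCPU → host 5 (remaining 22 vCPU)
8 vCPU → host 1 (remaining 3 vCPU)
6 vCPU → host 4 (remaining 12 vCPU)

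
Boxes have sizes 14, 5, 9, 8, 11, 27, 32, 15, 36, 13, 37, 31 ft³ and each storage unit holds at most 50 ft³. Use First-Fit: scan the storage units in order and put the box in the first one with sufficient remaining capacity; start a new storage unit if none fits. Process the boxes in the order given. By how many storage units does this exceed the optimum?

First-Fit: [14,5,9,8,11] [27,15] [32,13] [36] [37] [31] → 6 storage units.
Total size 238 ft³; any packing needs at least ⌈238/50⌉ = 5 storage units.
An optimal packing achieves that bound: [37,13] [36,14] [32,15] [31,11,8] [27,9,5] → 5 storage units.
Excess: 6 − 5 = 1.

1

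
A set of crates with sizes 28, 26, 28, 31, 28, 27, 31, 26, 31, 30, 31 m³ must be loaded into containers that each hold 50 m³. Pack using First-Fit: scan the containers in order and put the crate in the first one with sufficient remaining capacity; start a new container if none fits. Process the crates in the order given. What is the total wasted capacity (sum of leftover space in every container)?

233

container 1: place 28 m³, 22 m³ left
container 2: place 26 m³, 24 m³ left
container 3: place 28 m³, 22 m³ left
container 4: place 31 m³, 19 m³ left
container 5: place 28 m³, 22 m³ left
container 6: place 27 m³, 23 m³ left
container 7: place 31 m³, 19 m³ left
container 8: place 26 m³, 24 m³ left
container 9: place 31 m³, 19 m³ left
container 10: place 30 m³, 20 m³ left
container 11: place 31 m³, 19 m³ left
11 containers × 50 m³ = 550 m³; used 317 m³; unused 233 m³.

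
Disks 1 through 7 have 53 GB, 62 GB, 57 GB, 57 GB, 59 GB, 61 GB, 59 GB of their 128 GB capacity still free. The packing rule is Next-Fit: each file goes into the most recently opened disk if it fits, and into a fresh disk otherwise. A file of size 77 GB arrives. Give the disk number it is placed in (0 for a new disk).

Next-Fit only looks at disk 7, which has 59 GB free.
77 GB does not fit, so a new disk is opened.

0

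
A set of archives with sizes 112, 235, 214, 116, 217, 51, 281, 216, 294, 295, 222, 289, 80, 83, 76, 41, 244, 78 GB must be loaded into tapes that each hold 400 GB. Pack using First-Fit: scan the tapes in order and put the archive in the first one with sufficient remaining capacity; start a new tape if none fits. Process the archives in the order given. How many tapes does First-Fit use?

tape 1: place 112 GB, 288 GB left
tape 1: place 235 GB, 53 GB left
tape 2: place 214 GB, 186 GB left
tape 2: place 116 GB, 70 GB left
tape 3: place 217 GB, 183 GB left
tape 1: place 51 GB, 2 GB left
tape 4: place 281 GB, 119 GB left
tape 5: place 216 GB, 184 GB left
tape 6: place 294 GB, 106 GB left
tape 7: place 295 GB, 105 GB left
tape 8: place 222 GB, 178 GB left
tape 9: place 289 GB, 111 GB left
tape 3: place 80 GB, 103 GB left
tape 3: place 83 GB, 20 GB left
tape 4: place 76 GB, 43 GB left
tape 2: place 41 GB, 29 GB left
tape 10: place 244 GB, 156 GB left
tape 5: place 78 GB, 106 GB left
Final tapes: [112,235,51] [214,116,41] [217,80,83] [281,76] [216,78] [294] [295] [222] [289] [244].

10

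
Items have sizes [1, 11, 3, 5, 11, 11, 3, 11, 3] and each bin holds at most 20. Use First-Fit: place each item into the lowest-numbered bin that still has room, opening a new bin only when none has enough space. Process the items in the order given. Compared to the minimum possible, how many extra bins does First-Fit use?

First-Fit: [1,11,3,5] [11,3,3] [11] [11] → 4 bins.
4 items exceed 10 (half the capacity), and no two of those can share a bin, so at least 4 bins are needed.
So 4 is already optimal.

0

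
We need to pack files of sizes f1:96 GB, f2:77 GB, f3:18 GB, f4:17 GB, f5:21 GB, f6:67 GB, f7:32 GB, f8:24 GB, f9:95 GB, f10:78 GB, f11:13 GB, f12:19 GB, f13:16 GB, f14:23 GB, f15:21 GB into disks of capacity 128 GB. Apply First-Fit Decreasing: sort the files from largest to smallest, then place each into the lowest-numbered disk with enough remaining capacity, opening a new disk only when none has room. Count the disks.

Sorted descending: 96, 95, 78, 77, 67, 32, 24, 23, 21, 21, 19, 18, 17, 16, 13.
Put 96 GB in disk 1; 32 GB remain.
Put 95 GB in disk 2; 33 GB remain.
Put 78 GB in disk 3; 50 GB remain.
Put 77 GB in disk 4; 51 GB remain.
Put 67 GB in disk 5; 61 GB remain.
Put 32 GB in disk 1; 0 GB remain.
Put 24 GB in disk 2; 9 GB remain.
Put 23 GB in disk 3; 27 GB remain.
Put 21 GB in disk 3; 6 GB remain.
Put 21 GB in disk 4; 30 GB remain.
Put 19 GB in disk 4; 11 GB remain.
Put 18 GB in disk 5; 43 GB remain.
Put 17 GB in disk 5; 26 GB remain.
Put 16 GB in disk 5; 10 GB remain.
Put 13 GB in disk 6; 115 GB remain.
Final disks: [96,32] [95,24] [78,23,21] [77,21,19] [67,18,17,16] [13].

6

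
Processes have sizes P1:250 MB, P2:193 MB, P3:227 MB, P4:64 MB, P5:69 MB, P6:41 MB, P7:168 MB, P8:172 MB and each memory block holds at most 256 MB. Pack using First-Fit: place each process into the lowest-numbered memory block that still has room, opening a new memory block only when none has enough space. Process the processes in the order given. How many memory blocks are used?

6

Put P1 (250 MB) in memory block 1; 6 MB remain.
Put P2 (193 MB) in memory block 2; 63 MB remain.
Put P3 (227 MB) in memory block 3; 29 MB remain.
Put P4 (64 MB) in memory block 4; 192 MB remain.
Put P5 (69 MB) in memory block 4; 123 MB remain.
Put P6 (41 MB) in memory block 2; 22 MB remain.
Put P7 (168 MB) in memory block 5; 88 MB remain.
Put P8 (172 MB) in memory block 6; 84 MB remain.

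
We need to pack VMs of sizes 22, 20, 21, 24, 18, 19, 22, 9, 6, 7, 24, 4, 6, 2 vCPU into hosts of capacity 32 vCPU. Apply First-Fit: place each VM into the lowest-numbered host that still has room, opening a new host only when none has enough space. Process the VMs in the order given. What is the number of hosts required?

host 1: place 22 vCPU, 10 vCPU left
host 2: place 20 vCPU, 12 vCPU left
host 3: place 21 vCPU, 11 vCPU left
host 4: place 24 vCPU, 8 vCPU left
host 5: place 18 vCPU, 14 vCPU left
host 6: place 19 vCPU, 13 vCPU left
host 7: place 22 vCPU, 10 vCPU left
host 1: place 9 vCPU, 1 vCPU left
host 2: place 6 vCPU, 6 vCPU left
host 3: place 7 vCPU, 4 vCPU left
host 8: place 24 vCPU, 8 vCPU left
host 2: place 4 vCPU, 2 vCPU left
host 4: place 6 vCPU, 2 vCPU left
host 2: place 2 vCPU, 0 vCPU left
Final hosts: [22,9] [20,6,4,2] [21,7] [24,6] [18] [19] [22] [24].

8 hosts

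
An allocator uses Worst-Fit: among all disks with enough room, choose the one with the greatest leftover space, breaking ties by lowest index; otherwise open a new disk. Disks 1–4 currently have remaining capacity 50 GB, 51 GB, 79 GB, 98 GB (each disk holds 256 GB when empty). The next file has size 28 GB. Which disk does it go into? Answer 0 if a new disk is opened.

Disks with room: disk 1 (50 GB), disk 2 (51 GB), disk 3 (79 GB), disk 4 (98 GB).
Most room is disk 4 with 98 GB free.

4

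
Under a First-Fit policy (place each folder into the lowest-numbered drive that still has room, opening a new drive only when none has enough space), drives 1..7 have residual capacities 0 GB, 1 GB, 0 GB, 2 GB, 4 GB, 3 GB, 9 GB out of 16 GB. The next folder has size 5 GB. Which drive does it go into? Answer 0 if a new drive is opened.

7

Drives with room: drive 7 (9 GB).
The first with room is drive 7.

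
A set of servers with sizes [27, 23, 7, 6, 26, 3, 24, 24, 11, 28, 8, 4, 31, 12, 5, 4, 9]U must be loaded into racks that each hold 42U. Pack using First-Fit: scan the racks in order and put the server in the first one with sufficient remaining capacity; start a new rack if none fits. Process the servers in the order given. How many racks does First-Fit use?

7 racks

27U → rack 1 (remaining 15U)
23U → rack 2 (remaining 19U)
7U → rack 1 (remaining 8U)
6U → rack 1 (remaining 2U)
26U → rack 3 (remaining 16U)
3U → rack 2 (remaining 16U)
24U → rack 4 (remaining 18U)
24U → rack 5 (remaining 18U)
11U → rack 2 (remaining 5U)
28U → rack 6 (remaining 14U)
8U → rack 3 (remaining 8U)
4U → rack 2 (remaining 1U)
31U → rack 7 (remaining 11U)
12U → rack 4 (remaining 6U)
5U → rack 3 (remaining 3U)
4U → rack 4 (remaining 2U)
9U → rack 5 (remaining 9U)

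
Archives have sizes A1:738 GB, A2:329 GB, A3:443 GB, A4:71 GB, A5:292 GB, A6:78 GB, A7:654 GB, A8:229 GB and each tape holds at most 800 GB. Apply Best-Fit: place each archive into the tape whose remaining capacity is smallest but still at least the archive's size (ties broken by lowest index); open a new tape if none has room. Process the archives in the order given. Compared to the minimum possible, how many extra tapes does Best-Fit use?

0

Best-Fit: [738] [329,443] [71,292,78,229] [654] → 4 tapes.
Total size 2834 GB; any packing needs at least ⌈2834/800⌉ = 4 tapes.
So 4 is already optimal.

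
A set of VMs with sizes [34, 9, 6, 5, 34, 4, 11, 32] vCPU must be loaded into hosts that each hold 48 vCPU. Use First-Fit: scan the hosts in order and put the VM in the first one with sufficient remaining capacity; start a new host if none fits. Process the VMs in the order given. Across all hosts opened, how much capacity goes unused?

9

34 vCPU → host 1 (remaining 14 vCPU)
9 vCPU → host 1 (remaining 5 vCPU)
6 vCPU → host 2 (remaining 42 vCPU)
5 vCPU → host 1 (remaining 0 vCPU)
34 vCPU → host 2 (remaining 8 vCPU)
4 vCPU → host 2 (remaining 4 vCPU)
11 vCPU → host 3 (remaining 37 vCPU)
32 vCPU → host 3 (remaining 5 vCPU)
3 hosts × 48 vCPU = 144 vCPU; used 135 vCPU; unused 9 vCPU.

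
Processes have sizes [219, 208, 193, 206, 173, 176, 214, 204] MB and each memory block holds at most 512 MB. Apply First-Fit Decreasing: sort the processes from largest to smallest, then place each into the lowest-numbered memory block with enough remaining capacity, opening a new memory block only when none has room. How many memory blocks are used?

4

Sorted descending: 219, 214, 208, 206, 204, 193, 176, 173.
memory block 1: place 219 MB, 293 MB left
memory block 1: place 214 MB, 79 MB left
memory block 2: place 208 MB, 304 MB left
memory block 2: place 206 MB, 98 MB left
memory block 3: place 204 MB, 308 MB left
memory block 3: place 193 MB, 115 MB left
memory block 4: place 176 MB, 336 MB left
memory block 4: place 173 MB, 163 MB left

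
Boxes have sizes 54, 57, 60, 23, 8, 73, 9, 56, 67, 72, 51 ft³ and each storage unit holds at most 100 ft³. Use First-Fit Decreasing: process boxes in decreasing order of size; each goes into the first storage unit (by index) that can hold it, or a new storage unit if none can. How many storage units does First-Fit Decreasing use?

8 storage units

Sorted descending: 73, 72, 67, 60, 57, 56, 54, 51, 23, 9, 8.
storage unit 1: place 73 ft³, 27 ft³ left
storage unit 2: place 72 ft³, 28 ft³ left
storage unit 3: place 67 ft³, 33 ft³ left
storage unit 4: place 60 ft³, 40 ft³ left
storage unit 5: place 57 ft³, 43 ft³ left
storage unit 6: place 56 ft³, 44 ft³ left
storage unit 7: place 54 ft³, 46 ft³ left
storage unit 8: place 51 ft³, 49 ft³ left
storage unit 1: place 23 ft³, 4 ft³ left
storage unit 2: place 9 ft³, 19 ft³ left
storage unit 2: place 8 ft³, 11 ft³ left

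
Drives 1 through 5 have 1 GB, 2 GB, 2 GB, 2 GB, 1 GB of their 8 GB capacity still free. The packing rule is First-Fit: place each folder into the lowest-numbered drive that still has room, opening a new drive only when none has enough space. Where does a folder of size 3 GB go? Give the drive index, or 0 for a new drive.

0

No drive has ≥ 3 GB free, so a new drive is opened.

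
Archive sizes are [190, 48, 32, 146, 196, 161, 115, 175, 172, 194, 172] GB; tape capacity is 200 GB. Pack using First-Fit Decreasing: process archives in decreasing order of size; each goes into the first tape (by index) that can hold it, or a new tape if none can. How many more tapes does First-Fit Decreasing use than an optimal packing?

0

First-Fit Decreasing: [196] [194] [190] [175] [172] [172] [161,32] [146,48] [115] → 9 tapes.
Total size 1601 GB; any packing needs at least ⌈1601/200⌉ = 9 tapes.
So 9 is already optimal.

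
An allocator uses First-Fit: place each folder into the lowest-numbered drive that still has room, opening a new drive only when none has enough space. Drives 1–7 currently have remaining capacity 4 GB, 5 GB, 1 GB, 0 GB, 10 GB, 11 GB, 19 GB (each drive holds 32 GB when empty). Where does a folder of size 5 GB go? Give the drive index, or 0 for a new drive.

2

Drives with room: drive 2 (5 GB), drive 5 (10 GB), drive 6 (11 GB), drive 7 (19 GB).
The first with room is drive 2.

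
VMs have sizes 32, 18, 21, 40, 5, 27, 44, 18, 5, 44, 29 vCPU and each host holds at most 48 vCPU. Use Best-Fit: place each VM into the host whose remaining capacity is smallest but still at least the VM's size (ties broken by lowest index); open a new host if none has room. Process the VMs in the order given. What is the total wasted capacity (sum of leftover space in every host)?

53

32 vCPU → host 1 (remaining 16 vCPU)
18 vCPU → host 2 (remaining 30 vCPU)
21 vCPU → host 2 (remaining 9 vCPU)
40 vCPU → host 3 (remaining 8 vCPU)
5 vCPU → host 3 (remaining 3 vCPU)
27 vCPU → host 4 (remaining 21 vCPU)
44 vCPU → host 5 (remaining 4 vCPU)
18 vCPU → host 4 (remaining 3 vCPU)
5 vCPU → host 2 (remaining 4 vCPU)
44 vCPU → host 6 (remaining 4 vCPU)
29 vCPU → host 7 (remaining 19 vCPU)
7 hosts × 48 vCPU = 336 vCPU; used 283 vCPU; unused 53 vCPU.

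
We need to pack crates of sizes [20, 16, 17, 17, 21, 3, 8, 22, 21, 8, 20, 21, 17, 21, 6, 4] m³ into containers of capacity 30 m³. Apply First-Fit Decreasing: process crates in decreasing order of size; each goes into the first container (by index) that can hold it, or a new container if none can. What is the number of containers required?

11

Sorted descending: 22, 21, 21, 21, 21, 20, 20, 17, 17, 17, 16, 8, 8, 6, 4, 3.
22 m³ → container 1 (remaining 8 m³)
21 m³ → container 2 (remaining 9 m³)
21 m³ → container 3 (remaining 9 m³)
21 m³ → container 4 (remaining 9 m³)
21 m³ → container 5 (remaining 9 m³)
20 m³ → container 6 (remaining 10 m³)
20 m³ → container 7 (remaining 10 m³)
17 m³ → container 8 (remaining 13 m³)
17 m³ → container 9 (remaining 13 m³)
17 m³ → container 10 (remaining 13 m³)
16 m³ → container 11 (remaining 14 m³)
8 m³ → container 1 (remaining 0 m³)
8 m³ → container 2 (remaining 1 m³)
6 m³ → container 3 (remaining 3 m³)
4 m³ → container 4 (remaining 5 m³)
3 m³ → container 3 (remaining 0 m³)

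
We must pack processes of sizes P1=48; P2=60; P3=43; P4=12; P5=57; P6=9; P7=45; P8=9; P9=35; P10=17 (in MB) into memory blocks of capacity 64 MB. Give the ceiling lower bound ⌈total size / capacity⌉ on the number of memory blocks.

6

Total size = 48 + 60 + 43 + 12 + 57 + 9 + 45 + 9 + 35 + 17 = 335 MB.
⌈335 / 64⌉ = 6.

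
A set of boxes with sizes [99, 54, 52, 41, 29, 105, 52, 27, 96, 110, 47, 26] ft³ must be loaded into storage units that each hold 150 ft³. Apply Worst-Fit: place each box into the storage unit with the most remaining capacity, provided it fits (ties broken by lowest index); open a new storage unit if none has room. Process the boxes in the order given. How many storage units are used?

99 ft³ → storage unit 1 (remaining 51 ft³)
54 ft³ → storage unit 2 (remaining 96 ft³)
52 ft³ → storage unit 2 (remaining 44 ft³)
41 ft³ → storage unit 1 (remaining 10 ft³)
29 ft³ → storage unit 2 (remaining 15 ft³)
105 ft³ → storage unit 3 (remaining 45 ft³)
52 ft³ → storage unit 4 (remaining 98 ft³)
27 ft³ → storage unit 4 (remaining 71 ft³)
96 ft³ → storage unit 5 (remaining 54 ft³)
110 ft³ → storage unit 6 (remaining 40 ft³)
47 ft³ → storage unit 4 (remaining 24 ft³)
26 ft³ → storage unit 5 (remaining 28 ft³)

6 storage units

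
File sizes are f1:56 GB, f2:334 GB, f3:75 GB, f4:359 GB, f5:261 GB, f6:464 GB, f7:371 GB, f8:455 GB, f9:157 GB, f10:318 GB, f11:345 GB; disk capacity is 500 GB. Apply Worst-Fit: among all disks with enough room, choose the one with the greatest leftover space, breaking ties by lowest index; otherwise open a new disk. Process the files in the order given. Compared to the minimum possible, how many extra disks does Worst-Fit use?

Worst-Fit: [56,334,75] [359] [261,157] [464] [371] [455] [318] [345] → 8 disks.
8 files exceed 250 GB (half the capacity), and no two of those can share a disk, so at least 8 disks are needed.
So 8 is already optimal.

0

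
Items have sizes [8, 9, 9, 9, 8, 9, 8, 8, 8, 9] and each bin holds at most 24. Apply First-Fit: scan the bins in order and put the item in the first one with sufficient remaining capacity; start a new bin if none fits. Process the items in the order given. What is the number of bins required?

5 bins

Put 8 in bin 1; 16 remain.
Put 9 in bin 1; 7 remain.
Put 9 in bin 2; 15 remain.
Put 9 in bin 2; 6 remain.
Put 8 in bin 3; 16 remain.
Put 9 in bin 3; 7 remain.
Put 8 in bin 4; 16 remain.
Put 8 in bin 4; 8 remain.
Put 8 in bin 4; 0 remain.
Put 9 in bin 5; 15 remain.
Final bins: [8,9] [9,9] [8,9] [8,8,8] [9].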